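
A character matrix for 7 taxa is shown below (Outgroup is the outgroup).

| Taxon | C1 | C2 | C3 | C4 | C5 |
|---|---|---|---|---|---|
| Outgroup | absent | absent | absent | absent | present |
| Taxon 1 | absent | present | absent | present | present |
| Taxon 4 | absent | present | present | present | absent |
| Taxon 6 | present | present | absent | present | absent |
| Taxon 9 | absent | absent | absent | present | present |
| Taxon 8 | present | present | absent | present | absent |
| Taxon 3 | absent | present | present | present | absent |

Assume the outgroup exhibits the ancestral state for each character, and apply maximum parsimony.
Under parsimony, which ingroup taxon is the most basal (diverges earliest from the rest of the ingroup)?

Character polarity is set by the outgroup: the derived state is whichever differs from the outgroup's state, so for C5 the derived state is 'absent', and for the remaining characters it is 'present'.
C1 (derived state 'present') is shared by Taxon 6 and Taxon 8 — a synapomorphy uniting that clade.
Only Taxon 1, Taxon 3, Taxon 4, Taxon 6, and Taxon 8 show the derived state 'present' for C2, supporting them as a clade.
Only Taxon 3 and Taxon 4 show the derived state 'present' for C3, supporting them as a clade.
C4 (derived state 'present') is shared by all ingroup taxa — unites the whole ingroup.
Only Taxon 3, Taxon 4, Taxon 6, and Taxon 8 show the derived state 'absent' for C5, supporting them as a clade.
Most parsimonious ingroup topology: ((Taxon 1,((Taxon 4,Taxon 3),(Taxon 6,Taxon 8))),Taxon 9).
Taxon 9 is sister to the clade containing all other ingroup taxa, so it is the earliest-diverging (most basal) ingroup lineage.

Taxon 9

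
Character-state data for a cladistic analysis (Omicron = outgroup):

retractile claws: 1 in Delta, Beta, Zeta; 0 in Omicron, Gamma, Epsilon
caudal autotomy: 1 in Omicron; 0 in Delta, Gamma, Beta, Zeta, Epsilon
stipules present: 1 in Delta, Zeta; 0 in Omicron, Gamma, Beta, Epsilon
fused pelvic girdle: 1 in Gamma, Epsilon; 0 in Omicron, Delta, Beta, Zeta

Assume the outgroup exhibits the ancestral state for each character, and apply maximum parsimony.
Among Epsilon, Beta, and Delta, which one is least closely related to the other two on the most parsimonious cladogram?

Character polarity is set by the outgroup: the derived state is whichever differs from the outgroup's state, so for caudal autotomy the derived state is '0', and for the remaining characters it is '1'.
retractile claws (derived state '1') is shared by Beta, Delta, and Zeta — a synapomorphy uniting that clade.
caudal autotomy (derived state '0') is shared by all ingroup taxa — unites the whole ingroup.
Only Delta and Zeta show the derived state '1' for stipules present, supporting them as a clade.
fused pelvic girdle (derived state '1') is shared by Epsilon and Gamma — a synapomorphy uniting that clade.
Most parsimonious ingroup topology: (((Delta,Zeta),Beta),(Gamma,Epsilon)).
Delta and Beta share a more recent common ancestor with each other than either does with Epsilon, so Epsilon is the least closely related of the three.

Epsilon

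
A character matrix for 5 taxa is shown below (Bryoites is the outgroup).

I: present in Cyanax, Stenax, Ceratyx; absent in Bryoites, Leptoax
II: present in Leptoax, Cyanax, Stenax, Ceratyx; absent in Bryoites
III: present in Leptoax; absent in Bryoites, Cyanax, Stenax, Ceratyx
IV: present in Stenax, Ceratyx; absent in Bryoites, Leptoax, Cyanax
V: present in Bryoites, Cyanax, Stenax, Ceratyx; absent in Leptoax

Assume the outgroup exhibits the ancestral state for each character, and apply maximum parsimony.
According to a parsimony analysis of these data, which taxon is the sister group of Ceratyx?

Character polarity is set by the outgroup: the derived state is whichever differs from the outgroup's state, so for V the derived state is 'absent', and for the remaining characters it is 'present'.
Only Ceratyx, Cyanax, and Stenax show the derived state 'present' for I, supporting them as a clade.
II (derived state 'present') is shared by all ingroup taxa — unites the whole ingroup.
III (derived state 'present') is unique to Leptoax (autapomorphy; uninformative for grouping).
Only Ceratyx and Stenax show the derived state 'present' for IV, supporting them as a clade.
V (derived state 'absent') is unique to Leptoax (autapomorphy; uninformative for grouping).
Most parsimonious ingroup topology: (Leptoax,(Cyanax,(Stenax,Ceratyx))).
Ceratyx and Stenax form a cherry on this tree, so they are sister taxa.

Stenax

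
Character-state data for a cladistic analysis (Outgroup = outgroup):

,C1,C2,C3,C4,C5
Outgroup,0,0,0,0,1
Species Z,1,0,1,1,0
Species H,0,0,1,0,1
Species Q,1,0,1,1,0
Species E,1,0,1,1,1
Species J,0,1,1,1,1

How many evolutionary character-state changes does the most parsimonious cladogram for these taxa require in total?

5

Character polarity is set by the outgroup: the derived state is whichever differs from the outgroup's state, so for C5 the derived state is '0', and for the remaining characters it is '1'.
C1: derived state '1' in Species E, Species Q, and Species Z only — synapomorphy for {Species E, Species Q, Species Z}.
C2: derived state '1' in Species J only — an autapomorphy, so it tells us nothing about relationships among taxa.
C3 (derived state '1') is shared by all ingroup taxa — unites the whole ingroup.
Only Species E, Species J, Species Q, and Species Z show the derived state '1' for C4, supporting them as a clade.
Only Species Q and Species Z show the derived state '0' for C5, supporting them as a clade.
Most parsimonious ingroup topology: ((((Species Z,Species Q),Species E),Species J),Species H).
Changes per character on this tree: C1: 1; C2: 1; C3: 1; C4: 1; C5: 1.
Total = 5.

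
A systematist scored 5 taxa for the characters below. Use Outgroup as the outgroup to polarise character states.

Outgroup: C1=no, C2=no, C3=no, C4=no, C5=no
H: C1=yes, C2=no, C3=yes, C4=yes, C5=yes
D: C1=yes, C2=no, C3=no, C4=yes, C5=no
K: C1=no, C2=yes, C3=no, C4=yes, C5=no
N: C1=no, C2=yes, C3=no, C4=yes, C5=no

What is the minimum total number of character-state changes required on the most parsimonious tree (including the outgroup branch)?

The outgroup has state 'no' for every character, so 'yes' is the derived state throughout.
C1 (derived state 'yes') is shared by D and H — a synapomorphy uniting that clade.
C2: derived state 'yes' in K and N only — synapomorphy for {K, N}.
C3: derived state 'yes' in H only — an autapomorphy, so it tells us nothing about relationships among taxa.
All ingroup taxa share the derived state 'yes' for C4; it defines the ingroup but does not resolve relationships within it.
C5: derived state 'yes' in H only — an autapomorphy, so it tells us nothing about relationships among taxa.
Most parsimonious ingroup topology: ((H,D),(K,N)).
Changes per character on this tree: C1: 1; C2: 1; C3: 1; C4: 1; C5: 1.
Total = 5.

5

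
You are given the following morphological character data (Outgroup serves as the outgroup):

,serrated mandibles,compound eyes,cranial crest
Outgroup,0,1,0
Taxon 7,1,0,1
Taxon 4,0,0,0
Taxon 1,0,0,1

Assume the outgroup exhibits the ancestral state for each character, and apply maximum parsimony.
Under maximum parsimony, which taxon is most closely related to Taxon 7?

Taxon 1

Character polarity is set by the outgroup: the derived state is whichever differs from the outgroup's state, so for compound eyes the derived state is '0', and for the remaining characters it is '1'.
serrated mandibles (derived state '1') is unique to Taxon 7 (autapomorphy; uninformative for grouping).
compound eyes (derived state '0') is shared by all ingroup taxa — unites the whole ingroup.
cranial crest: derived state '1' in Taxon 1 and Taxon 7 only — synapomorphy for {Taxon 1, Taxon 7}.
Most parsimonious ingroup topology: ((Taxon 7,Taxon 1),Taxon 4).
Taxon 7 and Taxon 1 form a cherry on this tree, so they are sister taxa.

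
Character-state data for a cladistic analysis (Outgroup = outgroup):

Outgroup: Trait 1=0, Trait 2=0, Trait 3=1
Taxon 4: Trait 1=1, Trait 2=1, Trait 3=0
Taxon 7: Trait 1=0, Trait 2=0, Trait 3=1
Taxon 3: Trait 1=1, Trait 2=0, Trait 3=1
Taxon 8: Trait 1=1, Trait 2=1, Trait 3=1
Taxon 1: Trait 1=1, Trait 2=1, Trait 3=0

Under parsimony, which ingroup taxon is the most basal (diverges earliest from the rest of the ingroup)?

Taxon 7

Character polarity is set by the outgroup: the derived state is whichever differs from the outgroup's state, so for Trait 3 the derived state is '0', and for the remaining characters it is '1'.
Trait 1: derived state '1' in Taxon 1, Taxon 3, Taxon 4, and Taxon 8 only — synapomorphy for {Taxon 1, Taxon 3, Taxon 4, Taxon 8}.
Trait 2: derived state '1' in Taxon 1, Taxon 4, and Taxon 8 only — synapomorphy for {Taxon 1, Taxon 4, Taxon 8}.
Only Taxon 1 and Taxon 4 show the derived state '0' for Trait 3, supporting them as a clade.
Most parsimonious ingroup topology: ((((Taxon 4,Taxon 1),Taxon 8),Taxon 3),Taxon 7).
Taxon 7 is sister to the clade containing all other ingroup taxa, so it is the earliest-diverging (most basal) ingroup lineage.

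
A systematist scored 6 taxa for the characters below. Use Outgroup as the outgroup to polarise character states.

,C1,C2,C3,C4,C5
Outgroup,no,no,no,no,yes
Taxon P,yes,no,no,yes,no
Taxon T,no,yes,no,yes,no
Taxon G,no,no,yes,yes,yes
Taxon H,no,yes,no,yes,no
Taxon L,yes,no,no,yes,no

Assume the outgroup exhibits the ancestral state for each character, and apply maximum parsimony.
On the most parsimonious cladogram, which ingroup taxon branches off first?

Character polarity is set by the outgroup: the derived state is whichever differs from the outgroup's state, so for C5 the derived state is 'no', and for the remaining characters it is 'yes'.
Only Taxon L and Taxon P show the derived state 'yes' for C1, supporting them as a clade.
C2: derived state 'yes' in Taxon H and Taxon T only — synapomorphy for {Taxon H, Taxon T}.
C3: derived state 'yes' in Taxon G only — an autapomorphy, so it tells us nothing about relationships among taxa.
All ingroup taxa share the derived state 'yes' for C4; it defines the ingroup but does not resolve relationships within it.
C5 (derived state 'no') is shared by Taxon H, Taxon L, Taxon P, and Taxon T — a synapomorphy uniting that clade.
Most parsimonious ingroup topology: (((Taxon P,Taxon L),(Taxon T,Taxon H)),Taxon G).
Taxon G is sister to the clade containing all other ingroup taxa, so it is the earliest-diverging (most basal) ingroup lineage.

Taxon G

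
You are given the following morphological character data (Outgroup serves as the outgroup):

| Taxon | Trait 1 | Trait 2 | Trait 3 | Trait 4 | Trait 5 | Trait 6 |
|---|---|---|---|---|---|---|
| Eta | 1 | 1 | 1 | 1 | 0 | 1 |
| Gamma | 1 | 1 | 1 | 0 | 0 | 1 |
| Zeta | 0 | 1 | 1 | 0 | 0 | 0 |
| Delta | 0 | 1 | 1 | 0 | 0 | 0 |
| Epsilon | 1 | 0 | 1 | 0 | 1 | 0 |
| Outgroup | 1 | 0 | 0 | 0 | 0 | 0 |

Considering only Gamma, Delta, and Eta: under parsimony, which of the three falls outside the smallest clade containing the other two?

Character polarity is set by the outgroup: the derived state is whichever differs from the outgroup's state, so for Trait 1 the derived state is '0', and for the remaining characters it is '1'.
Only Delta and Zeta show the derived state '0' for Trait 1, supporting them as a clade.
Trait 2 (derived state '1') is shared by Delta, Eta, Gamma, and Zeta — a synapomorphy uniting that clade.
Trait 3 (derived state '1') is shared by all ingroup taxa — unites the whole ingroup.
Trait 4: derived state '1' in Eta only — an autapomorphy, so it tells us nothing about relationships among taxa.
Trait 5 (derived state '1') is unique to Epsilon (autapomorphy; uninformative for grouping).
Trait 6: derived state '1' in Eta and Gamma only — synapomorphy for {Eta, Gamma}.
Most parsimonious ingroup topology: (((Zeta,Delta),(Eta,Gamma)),Epsilon).
Gamma and Eta share a more recent common ancestor with each other than either does with Delta, so Delta is the least closely related of the three.

Delta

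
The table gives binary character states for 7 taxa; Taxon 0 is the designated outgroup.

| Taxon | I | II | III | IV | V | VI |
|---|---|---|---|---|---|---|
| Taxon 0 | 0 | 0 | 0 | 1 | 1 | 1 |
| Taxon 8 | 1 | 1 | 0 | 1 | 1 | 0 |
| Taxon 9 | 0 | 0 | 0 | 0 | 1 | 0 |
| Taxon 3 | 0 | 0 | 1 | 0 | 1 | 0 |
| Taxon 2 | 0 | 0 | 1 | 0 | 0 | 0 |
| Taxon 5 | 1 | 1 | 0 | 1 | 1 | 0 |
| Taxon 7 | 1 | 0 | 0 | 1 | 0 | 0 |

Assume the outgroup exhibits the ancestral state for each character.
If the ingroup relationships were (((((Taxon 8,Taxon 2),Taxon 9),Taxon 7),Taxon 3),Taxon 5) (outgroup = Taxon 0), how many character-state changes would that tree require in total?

13

Map each character onto (((((Taxon 8,Taxon 2),Taxon 9),Taxon 7),Taxon 3),Taxon 5) (rooted by Taxon 0) and count the minimum state changes it requires (Fitch parsimony):
I: 3; II: 2; III: 2; IV: 3; V: 2; VI: 1.
Total tree length = 13.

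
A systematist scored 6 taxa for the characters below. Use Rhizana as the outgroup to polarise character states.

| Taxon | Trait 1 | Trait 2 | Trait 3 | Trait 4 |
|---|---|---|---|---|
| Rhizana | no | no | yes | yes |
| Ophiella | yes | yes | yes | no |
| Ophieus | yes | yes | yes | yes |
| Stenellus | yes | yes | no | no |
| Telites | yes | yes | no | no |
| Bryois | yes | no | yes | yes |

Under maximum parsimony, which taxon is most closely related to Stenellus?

Telites

Character polarity is set by the outgroup: the derived state is whichever differs from the outgroup's state, so for Trait 3, Trait 4 the derived state is 'no', and for the remaining characters it is 'yes'.
Trait 1 (derived state 'yes') is shared by all ingroup taxa — unites the whole ingroup.
Trait 2: derived state 'yes' in Ophiella, Ophieus, Stenellus, and Telites only — synapomorphy for {Ophiella, Ophieus, Stenellus, Telites}.
Trait 3 (derived state 'no') is shared by Stenellus and Telites — a synapomorphy uniting that clade.
Only Ophiella, Stenellus, and Telites show the derived state 'no' for Trait 4, supporting them as a clade.
Most parsimonious ingroup topology: (((Ophiella,(Stenellus,Telites)),Ophieus),Bryois).
Stenellus and Telites form a cherry on this tree, so they are sister taxa.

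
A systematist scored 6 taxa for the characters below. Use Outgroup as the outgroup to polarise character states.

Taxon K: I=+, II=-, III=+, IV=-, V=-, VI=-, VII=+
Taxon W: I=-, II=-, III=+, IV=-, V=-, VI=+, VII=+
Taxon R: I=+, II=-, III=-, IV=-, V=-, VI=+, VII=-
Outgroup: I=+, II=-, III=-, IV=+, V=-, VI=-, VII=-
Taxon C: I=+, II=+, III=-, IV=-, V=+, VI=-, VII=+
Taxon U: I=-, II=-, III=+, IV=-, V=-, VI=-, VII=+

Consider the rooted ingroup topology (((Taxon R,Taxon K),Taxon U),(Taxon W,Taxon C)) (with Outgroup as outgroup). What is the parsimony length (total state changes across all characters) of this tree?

Map each character onto (((Taxon R,Taxon K),Taxon U),(Taxon W,Taxon C)) (rooted by Outgroup) and count the minimum state changes it requires (Fitch parsimony):
I: 2; II: 1; III: 3; IV: 1; V: 1; VI: 2; VII: 2.
Total tree length = 12.

12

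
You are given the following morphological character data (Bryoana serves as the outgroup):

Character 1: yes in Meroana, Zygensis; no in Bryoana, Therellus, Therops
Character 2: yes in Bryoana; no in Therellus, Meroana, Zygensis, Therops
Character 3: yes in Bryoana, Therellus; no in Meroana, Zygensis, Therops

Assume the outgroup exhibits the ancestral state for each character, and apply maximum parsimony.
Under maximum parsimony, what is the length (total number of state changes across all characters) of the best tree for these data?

3

Character polarity is set by the outgroup: the derived state is whichever differs from the outgroup's state, so for Character 2, Character 3 the derived state is 'no', and for the remaining characters it is 'yes'.
Character 1: derived state 'yes' in Meroana and Zygensis only — synapomorphy for {Meroana, Zygensis}.
Character 2 (derived state 'no') is shared by all ingroup taxa — unites the whole ingroup.
Character 3: derived state 'no' in Meroana, Therops, and Zygensis only — synapomorphy for {Meroana, Therops, Zygensis}.
Most parsimonious ingroup topology: (Therellus,((Meroana,Zygensis),Therops)).
Changes per character on this tree: Character 1: 1; Character 2: 1; Character 3: 1.
Total = 3.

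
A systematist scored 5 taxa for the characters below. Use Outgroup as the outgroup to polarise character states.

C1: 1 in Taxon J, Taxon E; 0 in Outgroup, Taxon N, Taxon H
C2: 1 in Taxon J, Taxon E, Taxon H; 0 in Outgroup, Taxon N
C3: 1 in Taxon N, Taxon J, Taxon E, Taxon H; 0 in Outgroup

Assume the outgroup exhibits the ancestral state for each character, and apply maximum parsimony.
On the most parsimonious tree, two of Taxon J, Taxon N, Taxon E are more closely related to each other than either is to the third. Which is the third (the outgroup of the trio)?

The outgroup has state '0' for every character, so '1' is the derived state throughout.
C1 (derived state '1') is shared by Taxon E and Taxon J — a synapomorphy uniting that clade.
C2 (derived state '1') is shared by Taxon E, Taxon H, and Taxon J — a synapomorphy uniting that clade.
C3 (derived state '1') is shared by all ingroup taxa — unites the whole ingroup.
Most parsimonious ingroup topology: (Taxon N,((Taxon J,Taxon E),Taxon H)).
Taxon E and Taxon J share a more recent common ancestor with each other than either does with Taxon N, so Taxon N is the least closely related of the three.

Taxon N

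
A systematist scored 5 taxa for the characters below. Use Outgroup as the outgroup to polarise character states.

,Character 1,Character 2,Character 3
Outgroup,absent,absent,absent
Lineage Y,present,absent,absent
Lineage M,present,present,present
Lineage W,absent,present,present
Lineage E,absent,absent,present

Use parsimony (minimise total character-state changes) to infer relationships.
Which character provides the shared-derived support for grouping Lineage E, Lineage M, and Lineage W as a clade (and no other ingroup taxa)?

The outgroup has state 'absent' for every character, so 'present' is the derived state throughout.
Character 1 groups Lineage M and Lineage Y, which is incompatible with the clades supported by the remaining characters; treating it as convergent (homoplasy) costs fewer steps than any alternative tree.
Character 2 (derived state 'present') is shared by Lineage M and Lineage W — a synapomorphy uniting that clade.
Character 3: derived state 'present' in Lineage E, Lineage M, and Lineage W only — synapomorphy for {Lineage E, Lineage M, Lineage W}.
Most parsimonious ingroup topology: (Lineage Y,((Lineage M,Lineage W),Lineage E)).
The clade {Lineage E, Lineage M, Lineage W} is supported by Character 3: its derived state 'present' occurs in exactly those taxa and in no other taxon (including the outgroup).

Character 3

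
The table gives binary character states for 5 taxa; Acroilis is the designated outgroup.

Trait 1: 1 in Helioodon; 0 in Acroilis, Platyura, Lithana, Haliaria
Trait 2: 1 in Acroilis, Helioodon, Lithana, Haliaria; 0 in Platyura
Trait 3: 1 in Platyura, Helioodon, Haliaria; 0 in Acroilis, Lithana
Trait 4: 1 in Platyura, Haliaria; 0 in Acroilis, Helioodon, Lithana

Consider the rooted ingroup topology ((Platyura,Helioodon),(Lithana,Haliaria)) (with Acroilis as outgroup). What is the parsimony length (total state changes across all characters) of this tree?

Map each character onto ((Platyura,Helioodon),(Lithana,Haliaria)) (rooted by Acroilis) and count the minimum state changes it requires (Fitch parsimony):
Trait 1: 1; Trait 2: 1; Trait 3: 2; Trait 4: 2.
Total tree length = 6.

6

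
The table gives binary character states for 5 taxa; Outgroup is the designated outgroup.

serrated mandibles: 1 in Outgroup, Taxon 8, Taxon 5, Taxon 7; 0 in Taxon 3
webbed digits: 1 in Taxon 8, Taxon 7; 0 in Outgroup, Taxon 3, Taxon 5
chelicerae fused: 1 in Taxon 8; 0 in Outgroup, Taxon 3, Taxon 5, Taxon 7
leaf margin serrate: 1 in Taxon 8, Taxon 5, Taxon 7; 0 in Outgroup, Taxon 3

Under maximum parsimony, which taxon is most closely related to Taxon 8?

Character polarity is set by the outgroup: the derived state is whichever differs from the outgroup's state, so for serrated mandibles the derived state is '0', and for the remaining characters it is '1'.
serrated mandibles (derived state '0') is unique to Taxon 3 (autapomorphy; uninformative for grouping).
Only Taxon 7 and Taxon 8 show the derived state '1' for webbed digits, supporting them as a clade.
chelicerae fused (derived state '1') is unique to Taxon 8 (autapomorphy; uninformative for grouping).
leaf margin serrate (derived state '1') is shared by Taxon 5, Taxon 7, and Taxon 8 — a synapomorphy uniting that clade.
Most parsimonious ingroup topology: (((Taxon 8,Taxon 7),Taxon 5),Taxon 3).
Taxon 8 and Taxon 7 form a cherry on this tree, so they are sister taxa.

Taxon 7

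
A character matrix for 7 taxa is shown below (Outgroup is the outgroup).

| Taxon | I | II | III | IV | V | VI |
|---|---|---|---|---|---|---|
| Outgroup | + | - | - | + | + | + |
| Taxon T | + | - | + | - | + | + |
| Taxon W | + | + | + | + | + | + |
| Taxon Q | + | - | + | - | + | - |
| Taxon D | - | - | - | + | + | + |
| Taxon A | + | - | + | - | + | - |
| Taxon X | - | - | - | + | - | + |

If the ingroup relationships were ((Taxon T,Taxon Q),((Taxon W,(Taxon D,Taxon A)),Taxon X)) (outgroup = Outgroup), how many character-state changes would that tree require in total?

Map each character onto ((Taxon T,Taxon Q),((Taxon W,(Taxon D,Taxon A)),Taxon X)) (rooted by Outgroup) and count the minimum state changes it requires (Fitch parsimony):
I: 2; II: 1; III: 3; IV: 2; V: 1; VI: 2.
Total tree length = 11.

11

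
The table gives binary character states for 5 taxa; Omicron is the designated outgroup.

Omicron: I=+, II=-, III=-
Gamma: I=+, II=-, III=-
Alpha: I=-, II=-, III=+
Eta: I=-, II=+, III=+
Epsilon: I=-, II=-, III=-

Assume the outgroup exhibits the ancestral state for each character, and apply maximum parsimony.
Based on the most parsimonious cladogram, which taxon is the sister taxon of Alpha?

Character polarity is set by the outgroup: the derived state is whichever differs from the outgroup's state, so for I the derived state is '-', and for the remaining characters it is '+'.
I: derived state '-' in Alpha, Epsilon, and Eta only — synapomorphy for {Alpha, Epsilon, Eta}.
II (derived state '+') is unique to Eta (autapomorphy; uninformative for grouping).
III (derived state '+') is shared by Alpha and Eta — a synapomorphy uniting that clade.
Most parsimonious ingroup topology: (Gamma,((Alpha,Eta),Epsilon)).
Alpha and Eta form a cherry on this tree, so they are sister taxa.

Eta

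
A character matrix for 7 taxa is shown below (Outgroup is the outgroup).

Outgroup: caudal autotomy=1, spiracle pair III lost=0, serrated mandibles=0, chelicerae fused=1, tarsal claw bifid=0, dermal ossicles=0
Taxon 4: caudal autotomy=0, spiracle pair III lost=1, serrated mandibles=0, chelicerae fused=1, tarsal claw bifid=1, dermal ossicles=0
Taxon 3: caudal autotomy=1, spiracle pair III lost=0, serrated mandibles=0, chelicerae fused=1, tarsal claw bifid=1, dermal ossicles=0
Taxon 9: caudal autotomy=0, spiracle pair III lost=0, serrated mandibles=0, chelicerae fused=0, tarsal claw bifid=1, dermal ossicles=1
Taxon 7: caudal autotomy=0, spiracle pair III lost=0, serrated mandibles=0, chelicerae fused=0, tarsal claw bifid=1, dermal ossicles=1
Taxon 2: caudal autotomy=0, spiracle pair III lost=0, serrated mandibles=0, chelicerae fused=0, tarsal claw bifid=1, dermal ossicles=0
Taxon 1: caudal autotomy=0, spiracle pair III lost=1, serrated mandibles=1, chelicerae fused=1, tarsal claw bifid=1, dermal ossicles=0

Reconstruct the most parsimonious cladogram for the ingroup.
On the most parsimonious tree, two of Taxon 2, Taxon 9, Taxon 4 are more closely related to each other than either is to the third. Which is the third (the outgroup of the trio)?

Character polarity is set by the outgroup: the derived state is whichever differs from the outgroup's state, so for caudal autotomy, chelicerae fused the derived state is '0', and for the remaining characters it is '1'.
caudal autotomy (derived state '0') is shared by Taxon 1, Taxon 2, Taxon 4, Taxon 7, and Taxon 9 — a synapomorphy uniting that clade.
Only Taxon 1 and Taxon 4 show the derived state '1' for spiracle pair III lost, supporting them as a clade.
serrated mandibles (derived state '1') is unique to Taxon 1 (autapomorphy; uninformative for grouping).
chelicerae fused: derived state '0' in Taxon 2, Taxon 7, and Taxon 9 only — synapomorphy for {Taxon 2, Taxon 7, Taxon 9}.
All ingroup taxa share the derived state '1' for tarsal claw bifid; it defines the ingroup but does not resolve relationships within it.
dermal ossicles: derived state '1' in Taxon 7 and Taxon 9 only — synapomorphy for {Taxon 7, Taxon 9}.
Most parsimonious ingroup topology: (((Taxon 4,Taxon 1),((Taxon 9,Taxon 7),Taxon 2)),Taxon 3).
Taxon 2 and Taxon 9 share a more recent common ancestor with each other than either does with Taxon 4, so Taxon 4 is the least closely related of the three.

Taxon 4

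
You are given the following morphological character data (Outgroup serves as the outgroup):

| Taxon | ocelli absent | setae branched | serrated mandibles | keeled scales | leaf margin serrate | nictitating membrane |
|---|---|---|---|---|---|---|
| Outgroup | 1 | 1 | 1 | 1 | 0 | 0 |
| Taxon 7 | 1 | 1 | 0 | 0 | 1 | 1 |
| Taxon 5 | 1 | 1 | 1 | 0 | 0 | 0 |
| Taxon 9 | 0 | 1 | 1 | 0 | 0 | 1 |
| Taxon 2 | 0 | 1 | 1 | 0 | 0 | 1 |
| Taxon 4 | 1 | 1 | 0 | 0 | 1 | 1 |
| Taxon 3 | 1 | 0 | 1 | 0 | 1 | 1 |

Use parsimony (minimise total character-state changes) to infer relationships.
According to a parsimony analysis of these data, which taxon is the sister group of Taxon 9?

Taxon 2

Character polarity is set by the outgroup: the derived state is whichever differs from the outgroup's state, so for ocelli absent, setae branched, serrated mandibles, keeled scales the derived state is '0', and for the remaining characters it is '1'.
Only Taxon 2 and Taxon 9 show the derived state '0' for ocelli absent, supporting them as a clade.
setae branched (derived state '0') is unique to Taxon 3 (autapomorphy; uninformative for grouping).
serrated mandibles: derived state '0' in Taxon 4 and Taxon 7 only — synapomorphy for {Taxon 4, Taxon 7}.
keeled scales (derived state '0') is shared by all ingroup taxa — unites the whole ingroup.
leaf margin serrate (derived state '1') is shared by Taxon 3, Taxon 4, and Taxon 7 — a synapomorphy uniting that clade.
nictitating membrane (derived state '1') is shared by Taxon 2, Taxon 3, Taxon 4, Taxon 7, and Taxon 9 — a synapomorphy uniting that clade.
Most parsimonious ingroup topology: ((((Taxon 7,Taxon 4),Taxon 3),(Taxon 9,Taxon 2)),Taxon 5).
Taxon 9 and Taxon 2 form a cherry on this tree, so they are sister taxa.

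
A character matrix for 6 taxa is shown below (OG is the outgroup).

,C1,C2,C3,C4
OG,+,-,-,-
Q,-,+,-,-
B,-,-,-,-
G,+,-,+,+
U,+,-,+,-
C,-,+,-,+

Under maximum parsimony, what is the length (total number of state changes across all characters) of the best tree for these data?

Character polarity is set by the outgroup: the derived state is whichever differs from the outgroup's state, so for C1 the derived state is '-', and for the remaining characters it is '+'.
C1 (derived state '-') is shared by B, C, and Q — a synapomorphy uniting that clade.
C2 (derived state '+') is shared by C and Q — a synapomorphy uniting that clade.
C3 (derived state '+') is shared by G and U — a synapomorphy uniting that clade.
C4 (state '+') occurs in C and G but conflicts with the nesting implied by the other characters — most parsimoniously interpreted as homoplasy.
Most parsimonious ingroup topology: (((Q,C),B),(G,U)).
Changes per character on this tree: C1: 1; C2: 1; C3: 1; C4: 2.
Total = 5.

5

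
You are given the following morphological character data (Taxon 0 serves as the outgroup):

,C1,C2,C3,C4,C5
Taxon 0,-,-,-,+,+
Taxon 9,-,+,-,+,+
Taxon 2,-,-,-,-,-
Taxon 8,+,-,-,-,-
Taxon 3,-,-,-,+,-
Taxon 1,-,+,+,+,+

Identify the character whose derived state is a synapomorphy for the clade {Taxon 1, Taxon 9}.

Character polarity is set by the outgroup: the derived state is whichever differs from the outgroup's state, so for C4, C5 the derived state is '-', and for the remaining characters it is '+'.
C1: derived state '+' in Taxon 8 only — an autapomorphy, so it tells us nothing about relationships among taxa.
C2 (derived state '+') is shared by Taxon 1 and Taxon 9 — a synapomorphy uniting that clade.
C3 (derived state '+') is unique to Taxon 1 (autapomorphy; uninformative for grouping).
C4: derived state '-' in Taxon 2 and Taxon 8 only — synapomorphy for {Taxon 2, Taxon 8}.
Only Taxon 2, Taxon 3, and Taxon 8 show the derived state '-' for C5, supporting them as a clade.
Most parsimonious ingroup topology: ((Taxon 9,Taxon 1),((Taxon 2,Taxon 8),Taxon 3)).
The clade {Taxon 1, Taxon 9} is supported by C2: its derived state '+' occurs in exactly those taxa and in no other taxon (including the outgroup).

C2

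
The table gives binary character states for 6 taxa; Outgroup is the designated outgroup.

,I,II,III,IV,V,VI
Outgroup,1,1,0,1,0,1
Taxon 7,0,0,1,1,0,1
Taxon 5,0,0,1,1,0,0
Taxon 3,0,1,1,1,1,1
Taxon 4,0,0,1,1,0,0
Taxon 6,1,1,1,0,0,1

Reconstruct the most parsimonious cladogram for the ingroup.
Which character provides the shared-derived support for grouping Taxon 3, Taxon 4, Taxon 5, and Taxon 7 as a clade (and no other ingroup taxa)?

I

Character polarity is set by the outgroup: the derived state is whichever differs from the outgroup's state, so for I, II, IV, VI the derived state is '0', and for the remaining characters it is '1'.
I (derived state '0') is shared by Taxon 3, Taxon 4, Taxon 5, and Taxon 7 — a synapomorphy uniting that clade.
II (derived state '0') is shared by Taxon 4, Taxon 5, and Taxon 7 — a synapomorphy uniting that clade.
III (derived state '1') is shared by all ingroup taxa — unites the whole ingroup.
IV (derived state '0') is unique to Taxon 6 (autapomorphy; uninformative for grouping).
V (derived state '1') is unique to Taxon 3 (autapomorphy; uninformative for grouping).
Only Taxon 4 and Taxon 5 show the derived state '0' for VI, supporting them as a clade.
Most parsimonious ingroup topology: (((Taxon 7,(Taxon 5,Taxon 4)),Taxon 3),Taxon 6).
The clade {Taxon 3, Taxon 4, Taxon 5, Taxon 7} is supported by I: its derived state '0' occurs in exactly those taxa and in no other taxon (including the outgroup).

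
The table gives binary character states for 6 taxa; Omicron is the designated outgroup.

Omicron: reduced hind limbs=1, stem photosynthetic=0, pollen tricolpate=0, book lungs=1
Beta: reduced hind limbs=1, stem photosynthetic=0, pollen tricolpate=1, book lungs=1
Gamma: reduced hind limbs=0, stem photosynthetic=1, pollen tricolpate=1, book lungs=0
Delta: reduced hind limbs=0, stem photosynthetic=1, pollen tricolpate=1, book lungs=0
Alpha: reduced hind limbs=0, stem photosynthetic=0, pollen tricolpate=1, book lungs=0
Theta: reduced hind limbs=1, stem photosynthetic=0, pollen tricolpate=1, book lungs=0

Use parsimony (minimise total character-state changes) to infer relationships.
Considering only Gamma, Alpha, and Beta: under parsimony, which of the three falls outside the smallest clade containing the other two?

Character polarity is set by the outgroup: the derived state is whichever differs from the outgroup's state, so for reduced hind limbs, book lungs the derived state is '0', and for the remaining characters it is '1'.
reduced hind limbs: derived state '0' in Alpha, Delta, and Gamma only — synapomorphy for {Alpha, Delta, Gamma}.
stem photosynthetic (derived state '1') is shared by Delta and Gamma — a synapomorphy uniting that clade.
All ingroup taxa share the derived state '1' for pollen tricolpate; it defines the ingroup but does not resolve relationships within it.
book lungs: derived state '0' in Alpha, Delta, Gamma, and Theta only — synapomorphy for {Alpha, Delta, Gamma, Theta}.
Most parsimonious ingroup topology: (Beta,(((Gamma,Delta),Alpha),Theta)).
Gamma and Alpha share a more recent common ancestor with each other than either does with Beta, so Beta is the least closely related of the three.

Beta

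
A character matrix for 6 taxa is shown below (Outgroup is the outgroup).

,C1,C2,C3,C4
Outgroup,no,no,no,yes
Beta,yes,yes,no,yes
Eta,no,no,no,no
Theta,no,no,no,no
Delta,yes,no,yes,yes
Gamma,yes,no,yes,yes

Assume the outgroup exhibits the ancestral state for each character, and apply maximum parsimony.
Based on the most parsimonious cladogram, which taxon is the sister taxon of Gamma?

Character polarity is set by the outgroup: the derived state is whichever differs from the outgroup's state, so for C4 the derived state is 'no', and for the remaining characters it is 'yes'.
C1: derived state 'yes' in Beta, Delta, and Gamma only — synapomorphy for {Beta, Delta, Gamma}.
C2 (derived state 'yes') is unique to Beta (autapomorphy; uninformative for grouping).
C3: derived state 'yes' in Delta and Gamma only — synapomorphy for {Delta, Gamma}.
Only Eta and Theta show the derived state 'no' for C4, supporting them as a clade.
Most parsimonious ingroup topology: ((Beta,(Delta,Gamma)),(Eta,Theta)).
Gamma and Delta form a cherry on this tree, so they are sister taxa.

Delta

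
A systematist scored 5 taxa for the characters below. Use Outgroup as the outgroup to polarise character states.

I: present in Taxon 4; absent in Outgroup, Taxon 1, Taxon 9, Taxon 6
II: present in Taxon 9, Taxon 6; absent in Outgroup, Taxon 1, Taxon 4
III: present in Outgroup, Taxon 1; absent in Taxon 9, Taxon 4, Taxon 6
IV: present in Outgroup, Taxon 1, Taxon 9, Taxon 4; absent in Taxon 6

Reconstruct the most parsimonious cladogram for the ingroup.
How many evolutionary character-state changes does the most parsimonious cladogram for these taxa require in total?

Character polarity is set by the outgroup: the derived state is whichever differs from the outgroup's state, so for III, IV the derived state is 'absent', and for the remaining characters it is 'present'.
I: derived state 'present' in Taxon 4 only — an autapomorphy, so it tells us nothing about relationships among taxa.
Only Taxon 6 and Taxon 9 show the derived state 'present' for II, supporting them as a clade.
III: derived state 'absent' in Taxon 4, Taxon 6, and Taxon 9 only — synapomorphy for {Taxon 4, Taxon 6, Taxon 9}.
IV: derived state 'absent' in Taxon 6 only — an autapomorphy, so it tells us nothing about relationships among taxa.
Most parsimonious ingroup topology: (Taxon 1,((Taxon 9,Taxon 6),Taxon 4)).
Changes per character on this tree: I: 1; II: 1; III: 1; IV: 1.
Total = 4.

4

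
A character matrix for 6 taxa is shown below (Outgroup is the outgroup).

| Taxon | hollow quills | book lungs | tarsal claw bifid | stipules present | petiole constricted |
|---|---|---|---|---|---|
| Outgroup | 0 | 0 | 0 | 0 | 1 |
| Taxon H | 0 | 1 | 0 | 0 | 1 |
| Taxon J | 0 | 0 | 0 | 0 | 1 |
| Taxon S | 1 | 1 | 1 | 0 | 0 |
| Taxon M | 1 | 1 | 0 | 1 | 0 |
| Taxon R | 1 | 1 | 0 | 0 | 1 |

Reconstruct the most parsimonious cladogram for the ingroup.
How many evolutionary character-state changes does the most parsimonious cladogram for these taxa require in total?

5

Character polarity is set by the outgroup: the derived state is whichever differs from the outgroup's state, so for petiole constricted the derived state is '0', and for the remaining characters it is '1'.
hollow quills: derived state '1' in Taxon M, Taxon R, and Taxon S only — synapomorphy for {Taxon M, Taxon R, Taxon S}.
Only Taxon H, Taxon M, Taxon R, and Taxon S show the derived state '1' for book lungs, supporting them as a clade.
tarsal claw bifid: derived state '1' in Taxon S only — an autapomorphy, so it tells us nothing about relationships among taxa.
stipules present: derived state '1' in Taxon M only — an autapomorphy, so it tells us nothing about relationships among taxa.
petiole constricted (derived state '0') is shared by Taxon M and Taxon S — a synapomorphy uniting that clade.
Most parsimonious ingroup topology: ((Taxon H,((Taxon S,Taxon M),Taxon R)),Taxon J).
Changes per character on this tree: hollow quills: 1; book lungs: 1; tarsal claw bifid: 1; stipules present: 1; petiole constricted: 1.
Total = 5.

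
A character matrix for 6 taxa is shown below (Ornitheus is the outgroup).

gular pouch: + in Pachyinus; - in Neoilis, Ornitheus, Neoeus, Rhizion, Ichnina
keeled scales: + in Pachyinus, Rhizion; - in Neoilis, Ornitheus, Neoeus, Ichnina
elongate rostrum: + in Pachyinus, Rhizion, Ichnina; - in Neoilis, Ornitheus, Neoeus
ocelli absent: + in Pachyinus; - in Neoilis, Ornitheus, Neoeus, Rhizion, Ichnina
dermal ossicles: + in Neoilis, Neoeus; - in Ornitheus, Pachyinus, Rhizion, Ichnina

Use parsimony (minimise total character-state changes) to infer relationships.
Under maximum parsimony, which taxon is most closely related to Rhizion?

The outgroup has state '-' for every character, so '+' is the derived state throughout.
gular pouch: derived state '+' in Pachyinus only — an autapomorphy, so it tells us nothing about relationships among taxa.
keeled scales: derived state '+' in Pachyinus and Rhizion only — synapomorphy for {Pachyinus, Rhizion}.
elongate rostrum: derived state '+' in Ichnina, Pachyinus, and Rhizion only — synapomorphy for {Ichnina, Pachyinus, Rhizion}.
ocelli absent: derived state '+' in Pachyinus only — an autapomorphy, so it tells us nothing about relationships among taxa.
Only Neoeus and Neoilis show the derived state '+' for dermal ossicles, supporting them as a clade.
Most parsimonious ingroup topology: ((Neoeus,Neoilis),((Pachyinus,Rhizion),Ichnina)).
Rhizion and Pachyinus form a cherry on this tree, so they are sister taxa.

Pachyinus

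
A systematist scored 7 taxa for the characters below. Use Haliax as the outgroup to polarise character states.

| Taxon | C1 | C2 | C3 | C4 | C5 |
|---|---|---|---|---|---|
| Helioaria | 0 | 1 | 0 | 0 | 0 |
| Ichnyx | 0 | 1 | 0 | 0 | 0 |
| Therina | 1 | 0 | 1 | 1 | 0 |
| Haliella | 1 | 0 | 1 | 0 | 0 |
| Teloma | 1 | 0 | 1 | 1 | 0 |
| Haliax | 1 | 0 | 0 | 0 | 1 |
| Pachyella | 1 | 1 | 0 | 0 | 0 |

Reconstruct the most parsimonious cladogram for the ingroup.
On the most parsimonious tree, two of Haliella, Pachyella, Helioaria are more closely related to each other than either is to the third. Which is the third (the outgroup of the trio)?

Haliella

Character polarity is set by the outgroup: the derived state is whichever differs from the outgroup's state, so for C1, C5 the derived state is '0', and for the remaining characters it is '1'.
C1 (derived state '0') is shared by Helioaria and Ichnyx — a synapomorphy uniting that clade.
C2 (derived state '1') is shared by Helioaria, Ichnyx, and Pachyella — a synapomorphy uniting that clade.
Only Haliella, Teloma, and Therina show the derived state '1' for C3, supporting them as a clade.
C4 (derived state '1') is shared by Teloma and Therina — a synapomorphy uniting that clade.
All ingroup taxa share the derived state '0' for C5; it defines the ingroup but does not resolve relationships within it.
Most parsimonious ingroup topology: ((Pachyella,(Ichnyx,Helioaria)),((Teloma,Therina),Haliella)).
Helioaria and Pachyella share a more recent common ancestor with each other than either does with Haliella, so Haliella is the least closely related of the three.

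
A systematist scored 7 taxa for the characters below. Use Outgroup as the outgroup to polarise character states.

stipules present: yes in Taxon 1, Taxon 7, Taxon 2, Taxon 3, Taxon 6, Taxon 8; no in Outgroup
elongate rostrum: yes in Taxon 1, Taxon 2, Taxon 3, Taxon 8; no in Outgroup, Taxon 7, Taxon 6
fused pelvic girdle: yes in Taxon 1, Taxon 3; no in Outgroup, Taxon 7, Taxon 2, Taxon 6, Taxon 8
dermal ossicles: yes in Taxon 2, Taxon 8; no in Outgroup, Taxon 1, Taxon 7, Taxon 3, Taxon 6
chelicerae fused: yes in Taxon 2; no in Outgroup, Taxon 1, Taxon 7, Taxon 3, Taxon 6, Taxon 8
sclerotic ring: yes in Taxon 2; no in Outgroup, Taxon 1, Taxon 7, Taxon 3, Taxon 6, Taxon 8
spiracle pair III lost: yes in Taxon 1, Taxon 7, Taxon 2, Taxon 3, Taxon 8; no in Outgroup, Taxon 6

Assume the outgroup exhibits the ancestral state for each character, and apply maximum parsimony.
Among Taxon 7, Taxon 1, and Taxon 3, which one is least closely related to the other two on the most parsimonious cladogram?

Taxon 7

The outgroup has state 'no' for every character, so 'yes' is the derived state throughout.
All ingroup taxa share the derived state 'yes' for stipules present; it defines the ingroup but does not resolve relationships within it.
elongate rostrum: derived state 'yes' in Taxon 1, Taxon 2, Taxon 3, and Taxon 8 only — synapomorphy for {Taxon 1, Taxon 2, Taxon 3, Taxon 8}.
fused pelvic girdle (derived state 'yes') is shared by Taxon 1 and Taxon 3 — a synapomorphy uniting that clade.
dermal ossicles (derived state 'yes') is shared by Taxon 2 and Taxon 8 — a synapomorphy uniting that clade.
chelicerae fused: derived state 'yes' in Taxon 2 only — an autapomorphy, so it tells us nothing about relationships among taxa.
sclerotic ring (derived state 'yes') is unique to Taxon 2 (autapomorphy; uninformative for grouping).
spiracle pair III lost: derived state 'yes' in Taxon 1, Taxon 2, Taxon 3, Taxon 7, and Taxon 8 only — synapomorphy for {Taxon 1, Taxon 2, Taxon 3, Taxon 7, Taxon 8}.
Most parsimonious ingroup topology: ((((Taxon 1,Taxon 3),(Taxon 2,Taxon 8)),Taxon 7),Taxon 6).
Taxon 3 and Taxon 1 share a more recent common ancestor with each other than either does with Taxon 7, so Taxon 7 is the least closely related of the three.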